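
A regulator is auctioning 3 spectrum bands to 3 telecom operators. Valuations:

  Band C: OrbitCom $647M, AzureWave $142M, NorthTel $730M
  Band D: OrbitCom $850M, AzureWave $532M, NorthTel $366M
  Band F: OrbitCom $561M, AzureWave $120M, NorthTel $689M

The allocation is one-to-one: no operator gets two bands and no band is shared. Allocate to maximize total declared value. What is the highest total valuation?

Optimal: OrbitCom→Band C ($647M), AzureWave→Band D ($532M), NorthTel→Band F ($689M) — total 647+532+689 = $1868M.
Max-entry greedy (repeatedly take the single best remaining cell) gives $1700M, worse by 168.
Next-best assignment: OrbitCom→Band F, AzureWave→Band D, NorthTel→Band C = $1823M.

Max total: $1868M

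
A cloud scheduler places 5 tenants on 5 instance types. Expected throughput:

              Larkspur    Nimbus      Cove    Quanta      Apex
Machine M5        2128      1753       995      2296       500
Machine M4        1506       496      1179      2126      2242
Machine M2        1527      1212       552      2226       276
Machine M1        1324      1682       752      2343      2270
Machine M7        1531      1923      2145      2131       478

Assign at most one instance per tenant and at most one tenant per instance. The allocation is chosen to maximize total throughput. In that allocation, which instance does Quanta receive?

This is a one-to-one assignment (maximum-weight bipartite matching).
Optimal: Larkspur→Machine M5 (2128 ops/s), Nimbus→Machine M1 (1682 ops/s), Cove→Machine M7 (2145 ops/s), Quanta→Machine M2 (2226 ops/s), Apex→Machine M4 (2242 ops/s) — total 2128+1682+2145+2226+2242 = 10423 ops/s.
Quanta's own top instance is Machine M1 (2343 ops/s), but forcing Quanta→Machine M1 and reassigning the rest optimally gives only 10070 ops/s — worse by 353.

Quanta receives Machine M2.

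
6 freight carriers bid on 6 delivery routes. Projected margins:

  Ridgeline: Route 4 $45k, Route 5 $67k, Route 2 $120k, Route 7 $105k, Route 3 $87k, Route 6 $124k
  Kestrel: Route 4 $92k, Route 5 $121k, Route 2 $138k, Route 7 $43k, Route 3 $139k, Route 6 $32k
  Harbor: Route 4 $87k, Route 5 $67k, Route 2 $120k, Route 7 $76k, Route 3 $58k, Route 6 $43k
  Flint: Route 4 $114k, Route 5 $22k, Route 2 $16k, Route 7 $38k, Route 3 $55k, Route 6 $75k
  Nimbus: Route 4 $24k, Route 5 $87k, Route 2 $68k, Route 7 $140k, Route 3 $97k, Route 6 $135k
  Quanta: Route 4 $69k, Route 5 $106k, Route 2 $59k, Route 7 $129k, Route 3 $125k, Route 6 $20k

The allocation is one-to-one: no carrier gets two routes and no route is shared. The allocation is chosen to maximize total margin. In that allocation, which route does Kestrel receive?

This is a one-to-one assignment (maximum-weight bipartite matching).
Optimal: Ridgeline→Route 6 ($124k), Kestrel→Route 5 ($121k), Harbor→Route 2 ($120k), Flint→Route 4 ($114k), Nimbus→Route 7 ($140k), Quanta→Route 3 ($125k) — total 124+121+120+114+140+125 = $744k.
Next-best assignment: Ridgeline→Route 6, Kestrel→Route 3, Harbor→Route 2, Flint→Route 4, Nimbus→Route 7, Quanta→Route 5 = $743k.
Swapping Harbor↔Kestrel (Harbor→Route 5 $67k, Kestrel→Route 2 $138k) loses 36.
Kestrel's own top route is Route 3 ($139k), but forcing Kestrel→Route 3 and reassigning the rest optimally gives only $743k — worse by 1.

Kestrel receives Route 5.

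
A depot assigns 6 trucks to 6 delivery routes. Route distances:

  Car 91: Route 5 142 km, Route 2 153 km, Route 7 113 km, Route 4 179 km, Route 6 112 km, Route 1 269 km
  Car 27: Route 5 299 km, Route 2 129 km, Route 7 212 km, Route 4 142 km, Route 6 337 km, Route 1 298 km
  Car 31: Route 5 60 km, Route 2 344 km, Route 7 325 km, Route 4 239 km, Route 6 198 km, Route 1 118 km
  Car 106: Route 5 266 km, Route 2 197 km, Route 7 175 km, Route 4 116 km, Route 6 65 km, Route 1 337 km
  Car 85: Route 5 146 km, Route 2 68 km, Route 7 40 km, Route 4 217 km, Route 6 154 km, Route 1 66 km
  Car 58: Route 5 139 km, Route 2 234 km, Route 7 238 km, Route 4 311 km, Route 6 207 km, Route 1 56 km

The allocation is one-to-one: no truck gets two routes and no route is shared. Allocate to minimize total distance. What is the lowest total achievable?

Optimal: Car 91→Route 7 (113 km), Car 27→Route 4 (142 km), Car 31→Route 5 (60 km), Car 106→Route 6 (65 km), Car 85→Route 2 (68 km), Car 58→Route 1 (56 km) — total 113+142+60+65+68+56 = 504 km.
Min-entry greedy (repeatedly take the single cheapest remaining cell) gives 529 km, worse by 25.

Minimum total: 504 km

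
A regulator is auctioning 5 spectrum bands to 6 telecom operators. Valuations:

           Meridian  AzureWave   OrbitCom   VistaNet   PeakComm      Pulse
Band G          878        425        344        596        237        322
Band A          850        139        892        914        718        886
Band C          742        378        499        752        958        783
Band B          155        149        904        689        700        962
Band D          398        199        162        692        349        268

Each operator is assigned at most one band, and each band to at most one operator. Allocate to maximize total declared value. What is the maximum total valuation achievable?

Optimal: Meridian→Band G ($878M), OrbitCom→Band A ($892M), PeakComm→Band C ($958M), Pulse→Band B ($962M), VistaNet→Band D ($692M) — total 878+892+958+962+692 = $4382M.
Max-entry greedy (repeatedly take the single best remaining cell) gives $3911M, worse by 471.
Next-best assignment: Meridian→Band G, Pulse→Band A, PeakComm→Band C, OrbitCom→Band B, VistaNet→Band D = $4318M.
Checked against all permutations: $4382M is optimal.

Maximum total: $4382M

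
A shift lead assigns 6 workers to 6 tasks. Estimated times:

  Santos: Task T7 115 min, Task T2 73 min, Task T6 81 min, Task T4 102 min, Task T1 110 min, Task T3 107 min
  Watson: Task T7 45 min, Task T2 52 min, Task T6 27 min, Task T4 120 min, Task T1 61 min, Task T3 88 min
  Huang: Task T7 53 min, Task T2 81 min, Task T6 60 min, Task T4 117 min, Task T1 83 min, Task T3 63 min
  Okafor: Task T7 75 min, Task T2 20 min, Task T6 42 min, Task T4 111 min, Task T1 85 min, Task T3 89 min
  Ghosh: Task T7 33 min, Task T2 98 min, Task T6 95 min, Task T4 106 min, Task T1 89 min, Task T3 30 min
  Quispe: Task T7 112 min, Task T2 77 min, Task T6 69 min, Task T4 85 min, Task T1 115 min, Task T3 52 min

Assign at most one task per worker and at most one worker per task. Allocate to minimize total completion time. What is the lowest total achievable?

Min total: 317 min

Optimal: Santos→Task T4 (102 min), Watson→Task T6 (27 min), Huang→Task T1 (83 min), Okafor→Task T2 (20 min), Ghosh→Task T7 (33 min), Quispe→Task T3 (52 min) — total 102+27+83+20+33+52 = 317 min.
Column-greedy (each task in turn goes to its cheapest remaining worker) gives 355 min, worse by 38.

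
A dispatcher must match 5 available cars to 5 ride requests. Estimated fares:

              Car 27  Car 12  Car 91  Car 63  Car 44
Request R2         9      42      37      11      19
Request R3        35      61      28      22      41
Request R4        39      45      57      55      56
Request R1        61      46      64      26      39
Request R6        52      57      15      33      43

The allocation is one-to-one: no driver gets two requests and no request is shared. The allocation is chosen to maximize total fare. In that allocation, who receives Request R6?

This is a one-to-one assignment (maximum-weight bipartite matching).
Optimal: Car 27→Request R1 ($61), Car 12→Request R3 ($61), Car 91→Request R2 ($37), Car 63→Request R4 ($55), Car 44→Request R6 ($43) — total 61+61+37+55+43 = $257.
Car 44's own top request is Request R4 ($56), but forcing Car 44→Request R4 and reassigning the rest optimally gives only $248 — worse by 9.

Car 44 receives Request R6.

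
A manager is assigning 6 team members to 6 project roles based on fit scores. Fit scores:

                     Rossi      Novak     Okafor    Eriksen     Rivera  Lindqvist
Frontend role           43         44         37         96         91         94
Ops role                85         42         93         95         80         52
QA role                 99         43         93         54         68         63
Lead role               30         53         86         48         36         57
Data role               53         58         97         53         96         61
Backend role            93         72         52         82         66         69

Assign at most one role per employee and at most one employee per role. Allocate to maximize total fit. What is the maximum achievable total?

Max total: 542 pts

This is the linear assignment problem.
Optimal: Rossi→QA role (99 pts), Novak→Backend role (72 pts), Okafor→Lead role (86 pts), Eriksen→Ops role (95 pts), Rivera→Data role (96 pts), Lindqvist→Frontend role (94 pts) — total 99+72+86+95+96+94 = 542 pts.
Column-greedy (each role in turn goes to its best remaining employee) gives 513 pts, worse by 29.
Next-best assignment: Rossi→Backend role, Novak→Lead role, Okafor→QA role, Eriksen→Ops role, Rivera→Data role, Lindqvist→Frontend role = 524 pts.
Every other assignment is strictly worse.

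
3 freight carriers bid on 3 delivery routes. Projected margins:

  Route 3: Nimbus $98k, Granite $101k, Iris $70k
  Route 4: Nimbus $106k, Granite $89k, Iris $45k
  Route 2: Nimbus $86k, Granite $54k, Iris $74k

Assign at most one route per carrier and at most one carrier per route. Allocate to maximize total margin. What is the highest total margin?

Optimal: Nimbus→Route 4 ($106k), Granite→Route 3 ($101k), Iris→Route 2 ($74k) — total 106+101+74 = $281k.
Checked against all permutations: $281k is optimal.

Maximum total: $281k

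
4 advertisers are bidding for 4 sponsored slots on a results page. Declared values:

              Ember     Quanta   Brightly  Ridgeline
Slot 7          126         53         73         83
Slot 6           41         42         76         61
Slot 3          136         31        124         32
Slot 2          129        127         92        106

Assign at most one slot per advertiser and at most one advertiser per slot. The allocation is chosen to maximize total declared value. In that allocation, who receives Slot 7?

Ember receives Slot 7.

Treat this as an assignment problem: match each advertiser to one slot.
Optimal: Ember→Slot 7 ($126), Quanta→Slot 2 ($127), Brightly→Slot 3 ($124), Ridgeline→Slot 6 ($61) — total 126+127+124+61 = $438.
Column-greedy (each slot in turn goes to its best remaining advertiser) gives $361, worse by 77.
Swapping Ridgeline↔Quanta (Ridgeline→Slot 2 $106, Quanta→Slot 6 $42) loses 40.
No other one-to-one assignment exceeds $438.
Ember's own top slot is Slot 3 ($136), but forcing Ember→Slot 3 and reassigning the rest optimally gives only $422 — worse by 16.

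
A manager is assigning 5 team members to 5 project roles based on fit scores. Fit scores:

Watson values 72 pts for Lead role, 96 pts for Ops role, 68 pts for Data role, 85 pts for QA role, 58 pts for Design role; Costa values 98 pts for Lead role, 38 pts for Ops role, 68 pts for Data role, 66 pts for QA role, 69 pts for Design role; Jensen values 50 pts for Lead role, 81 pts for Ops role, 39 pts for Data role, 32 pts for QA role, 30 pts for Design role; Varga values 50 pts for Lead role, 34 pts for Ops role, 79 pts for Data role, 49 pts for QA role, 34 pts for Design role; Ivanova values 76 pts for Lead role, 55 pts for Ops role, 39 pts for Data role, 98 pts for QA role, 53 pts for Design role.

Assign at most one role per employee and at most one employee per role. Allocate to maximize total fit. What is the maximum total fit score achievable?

Optimal: Watson→Design role (58 pts), Costa→Lead role (98 pts), Jensen→Ops role (81 pts), Varga→Data role (79 pts), Ivanova→QA role (98 pts) — total 58+98+81+79+98 = 414 pts.
Column-greedy (each role in turn goes to its best remaining employee) gives 401 pts, worse by 13.

Max total: 414 pts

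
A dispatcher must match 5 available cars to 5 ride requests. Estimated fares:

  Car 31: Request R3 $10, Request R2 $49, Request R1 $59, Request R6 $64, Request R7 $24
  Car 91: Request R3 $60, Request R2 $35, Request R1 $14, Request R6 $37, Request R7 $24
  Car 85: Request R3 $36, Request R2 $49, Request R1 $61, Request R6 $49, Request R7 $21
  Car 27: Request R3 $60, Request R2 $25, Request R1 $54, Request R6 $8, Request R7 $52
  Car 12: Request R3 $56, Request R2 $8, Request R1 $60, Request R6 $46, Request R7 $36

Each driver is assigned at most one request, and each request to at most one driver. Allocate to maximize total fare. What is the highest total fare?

Maximum total: $285

Optimal: Car 31→Request R6 ($64), Car 91→Request R3 ($60), Car 85→Request R2 ($49), Car 27→Request R7 ($52), Car 12→Request R1 ($60) — total 64+60+49+52+60 = $285.
Max-entry greedy (repeatedly take the single best remaining cell) gives $245, worse by 40.
Checked against all permutations: $285 is optimal.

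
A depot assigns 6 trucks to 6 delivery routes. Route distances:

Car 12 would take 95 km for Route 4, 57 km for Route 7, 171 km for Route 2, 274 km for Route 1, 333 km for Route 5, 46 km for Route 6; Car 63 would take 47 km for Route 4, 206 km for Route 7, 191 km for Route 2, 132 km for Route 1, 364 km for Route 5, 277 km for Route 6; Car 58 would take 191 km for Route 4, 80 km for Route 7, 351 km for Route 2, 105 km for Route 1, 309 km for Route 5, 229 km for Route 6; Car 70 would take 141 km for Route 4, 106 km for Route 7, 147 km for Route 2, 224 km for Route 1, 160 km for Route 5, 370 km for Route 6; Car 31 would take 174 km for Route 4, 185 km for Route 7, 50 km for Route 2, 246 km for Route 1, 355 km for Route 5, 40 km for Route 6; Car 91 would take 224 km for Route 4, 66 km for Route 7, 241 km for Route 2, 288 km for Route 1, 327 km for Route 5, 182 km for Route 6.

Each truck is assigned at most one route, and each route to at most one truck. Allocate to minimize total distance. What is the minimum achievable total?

Min total: 474 km

This is the linear assignment problem.
Optimal: Car 12→Route 6 (46 km), Car 63→Route 4 (47 km), Car 58→Route 1 (105 km), Car 70→Route 5 (160 km), Car 31→Route 2 (50 km), Car 91→Route 7 (66 km) — total 46+47+105+160+50+66 = 474 km.
Swapping Car 12↔Car 31 (Car 12→Route 2 171 km, Car 31→Route 6 40 km) adds 115.
No other one-to-one assignment undercuts 474 km.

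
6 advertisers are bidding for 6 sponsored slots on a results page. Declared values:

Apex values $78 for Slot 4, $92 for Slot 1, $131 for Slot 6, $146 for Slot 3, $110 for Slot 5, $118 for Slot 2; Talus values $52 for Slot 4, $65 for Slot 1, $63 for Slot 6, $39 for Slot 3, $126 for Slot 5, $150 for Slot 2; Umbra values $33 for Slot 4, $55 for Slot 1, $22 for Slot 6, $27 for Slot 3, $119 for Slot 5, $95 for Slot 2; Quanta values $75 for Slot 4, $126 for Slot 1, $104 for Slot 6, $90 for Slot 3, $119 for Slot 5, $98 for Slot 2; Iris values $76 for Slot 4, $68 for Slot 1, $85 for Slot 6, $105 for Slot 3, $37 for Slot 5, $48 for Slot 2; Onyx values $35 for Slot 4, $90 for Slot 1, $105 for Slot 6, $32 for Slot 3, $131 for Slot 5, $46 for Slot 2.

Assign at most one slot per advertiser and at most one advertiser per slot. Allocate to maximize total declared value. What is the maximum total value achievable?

Optimal: Apex→Slot 3 ($146), Talus→Slot 2 ($150), Umbra→Slot 5 ($119), Quanta→Slot 1 ($126), Iris→Slot 4 ($76), Onyx→Slot 6 ($105) — total 146+150+119+126+76+105 = $722.
Next-best assignment: Apex→Slot 3, Talus→Slot 2, Umbra→Slot 5, Quanta→Slot 6, Iris→Slot 4, Onyx→Slot 1 = $685.
No other one-to-one assignment exceeds $722.

Maximum total: $722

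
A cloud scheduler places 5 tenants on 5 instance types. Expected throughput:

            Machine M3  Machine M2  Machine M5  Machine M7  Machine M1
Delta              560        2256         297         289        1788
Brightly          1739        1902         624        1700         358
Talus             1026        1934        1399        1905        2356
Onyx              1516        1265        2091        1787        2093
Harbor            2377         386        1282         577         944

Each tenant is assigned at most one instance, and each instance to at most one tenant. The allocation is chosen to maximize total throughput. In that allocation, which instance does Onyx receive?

Optimal: Delta→Machine M2 (2256 ops/s), Brightly→Machine M7 (1700 ops/s), Talus→Machine M1 (2356 ops/s), Onyx→Machine M5 (2091 ops/s), Harbor→Machine M3 (2377 ops/s) — total 2256+1700+2356+2091+2377 = 10780 ops/s.
Row-greedy (each tenant in turn takes its best remaining instance) gives 9019 ops/s, worse by 1761.
Next-best assignment: Delta→Machine M1, Brightly→Machine M2, Talus→Machine M7, Onyx→Machine M5, Harbor→Machine M3 = 10063 ops/s.
Checked against all permutations: 10780 ops/s is optimal.
Onyx's own top instance is Machine M1 (2093 ops/s), but forcing Onyx→Machine M1 and reassigning the rest optimally gives only 9825 ops/s — worse by 955.

Onyx receives Machine M5.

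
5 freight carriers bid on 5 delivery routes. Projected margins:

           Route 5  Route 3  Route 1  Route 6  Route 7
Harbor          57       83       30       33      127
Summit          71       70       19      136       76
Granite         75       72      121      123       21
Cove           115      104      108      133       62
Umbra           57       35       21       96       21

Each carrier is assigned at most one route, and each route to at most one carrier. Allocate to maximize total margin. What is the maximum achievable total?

Max total: $545k

Optimal: Harbor→Route 7 ($127k), Summit→Route 6 ($136k), Granite→Route 1 ($121k), Cove→Route 3 ($104k), Umbra→Route 5 ($57k) — total 127+136+121+104+57 = $545k.
Column-greedy (each route in turn goes to its best remaining carrier) gives $476k, worse by 69.
Next-best assignment: Harbor→Route 7, Summit→Route 6, Granite→Route 1, Cove→Route 5, Umbra→Route 3 = $534k.
Swapping Umbra↔Summit (Umbra→Route 6 $96k, Summit→Route 5 $71k) loses 26.
No other one-to-one assignment exceeds $545k.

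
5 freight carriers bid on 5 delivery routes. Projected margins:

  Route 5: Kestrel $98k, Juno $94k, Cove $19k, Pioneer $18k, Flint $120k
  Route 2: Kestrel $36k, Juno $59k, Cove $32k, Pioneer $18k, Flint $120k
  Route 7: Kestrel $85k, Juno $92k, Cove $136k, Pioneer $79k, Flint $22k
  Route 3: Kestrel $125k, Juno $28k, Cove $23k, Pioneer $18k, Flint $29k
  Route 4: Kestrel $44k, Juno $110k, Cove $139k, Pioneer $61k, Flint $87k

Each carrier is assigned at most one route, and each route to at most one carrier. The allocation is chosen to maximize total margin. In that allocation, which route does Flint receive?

Treat this as an assignment problem: match each carrier to one route.
Optimal: Kestrel→Route 3 ($125k), Juno→Route 5 ($94k), Cove→Route 4 ($139k), Pioneer→Route 7 ($79k), Flint→Route 2 ($120k) — total 125+94+139+79+120 = $557k.
Max-entry greedy (repeatedly take the single best remaining cell) gives $494k, worse by 63.
Checked against all permutations: $557k is optimal.
Flint's own top route is Route 5 ($120k), but forcing Flint→Route 5 and reassigning the rest optimally gives only $522k — worse by 35.

Flint receives Route 2.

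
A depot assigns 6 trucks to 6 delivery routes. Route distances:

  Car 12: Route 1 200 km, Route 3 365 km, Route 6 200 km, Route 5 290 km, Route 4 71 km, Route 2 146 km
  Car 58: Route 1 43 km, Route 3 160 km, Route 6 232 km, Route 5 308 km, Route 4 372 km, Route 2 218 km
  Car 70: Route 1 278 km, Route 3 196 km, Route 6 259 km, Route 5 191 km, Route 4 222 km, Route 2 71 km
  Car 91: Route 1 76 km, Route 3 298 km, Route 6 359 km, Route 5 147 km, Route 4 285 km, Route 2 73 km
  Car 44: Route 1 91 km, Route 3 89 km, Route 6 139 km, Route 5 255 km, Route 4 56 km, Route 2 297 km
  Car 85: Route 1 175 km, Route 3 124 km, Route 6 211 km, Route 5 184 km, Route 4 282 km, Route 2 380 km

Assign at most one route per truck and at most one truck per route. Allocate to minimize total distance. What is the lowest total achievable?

Optimal: Car 12→Route 4 (71 km), Car 58→Route 1 (43 km), Car 70→Route 2 (71 km), Car 91→Route 5 (147 km), Car 44→Route 6 (139 km), Car 85→Route 3 (124 km) — total 71+43+71+147+139+124 = 595 km.
Row-greedy (each truck in turn takes its cheapest remaining route) gives 632 km, worse by 37.
Next-best assignment: Car 12→Route 4, Car 58→Route 1, Car 70→Route 2, Car 91→Route 5, Car 44→Route 3, Car 85→Route 6 = 632 km.
No other one-to-one assignment undercuts 595 km.

Min total: 595 km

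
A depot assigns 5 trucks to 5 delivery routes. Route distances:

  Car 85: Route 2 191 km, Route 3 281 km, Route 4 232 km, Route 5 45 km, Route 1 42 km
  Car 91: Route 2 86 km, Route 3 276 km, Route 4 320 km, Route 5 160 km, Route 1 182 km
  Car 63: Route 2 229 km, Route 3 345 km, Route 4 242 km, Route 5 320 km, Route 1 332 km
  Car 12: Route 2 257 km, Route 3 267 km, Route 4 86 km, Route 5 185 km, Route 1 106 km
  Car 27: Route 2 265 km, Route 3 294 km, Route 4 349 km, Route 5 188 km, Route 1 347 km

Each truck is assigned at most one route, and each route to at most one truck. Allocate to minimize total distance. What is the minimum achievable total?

Optimal: Car 85→Route 1 (42 km), Car 91→Route 2 (86 km), Car 63→Route 3 (345 km), Car 12→Route 4 (86 km), Car 27→Route 5 (188 km) — total 42+86+345+86+188 = 747 km.
Column-greedy (each route in turn goes to its cheapest remaining truck) gives 1105 km, worse by 358.
Swapping Car 27↔Car 91 (Car 27→Route 2 265 km, Car 91→Route 5 160 km) adds 151.

Minimum total: 747 km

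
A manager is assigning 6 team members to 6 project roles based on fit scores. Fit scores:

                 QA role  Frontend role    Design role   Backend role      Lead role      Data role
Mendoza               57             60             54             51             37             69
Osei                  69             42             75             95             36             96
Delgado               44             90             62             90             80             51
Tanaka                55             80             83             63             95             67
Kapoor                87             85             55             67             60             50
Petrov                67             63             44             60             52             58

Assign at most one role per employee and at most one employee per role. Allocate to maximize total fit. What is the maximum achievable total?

Optimal: Mendoza→Design role (54 pts), Osei→Data role (96 pts), Delgado→Backend role (90 pts), Tanaka→Lead role (95 pts), Kapoor→Frontend role (85 pts), Petrov→QA role (67 pts) — total 54+96+90+95+85+67 = 487 pts.
Max-entry greedy (repeatedly take the single best remaining cell) gives 482 pts, worse by 5.
Checked against all permutations: 487 pts is optimal.

Max total: 487 pts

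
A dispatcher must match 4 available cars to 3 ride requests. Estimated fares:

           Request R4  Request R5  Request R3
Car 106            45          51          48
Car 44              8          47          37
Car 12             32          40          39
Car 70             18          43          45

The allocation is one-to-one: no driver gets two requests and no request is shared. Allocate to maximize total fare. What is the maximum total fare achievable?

Treat this as an assignment problem: match each driver to one request.
Optimal: Car 106→Request R4 ($45), Car 44→Request R5 ($47), Car 70→Request R3 ($45) — total 45+47+45 = $137.
Next-best assignment: Car 106→Request R4, Car 44→Request R5, Car 12→Request R3 = $131.
No other one-to-one assignment exceeds $137.

Max total: $137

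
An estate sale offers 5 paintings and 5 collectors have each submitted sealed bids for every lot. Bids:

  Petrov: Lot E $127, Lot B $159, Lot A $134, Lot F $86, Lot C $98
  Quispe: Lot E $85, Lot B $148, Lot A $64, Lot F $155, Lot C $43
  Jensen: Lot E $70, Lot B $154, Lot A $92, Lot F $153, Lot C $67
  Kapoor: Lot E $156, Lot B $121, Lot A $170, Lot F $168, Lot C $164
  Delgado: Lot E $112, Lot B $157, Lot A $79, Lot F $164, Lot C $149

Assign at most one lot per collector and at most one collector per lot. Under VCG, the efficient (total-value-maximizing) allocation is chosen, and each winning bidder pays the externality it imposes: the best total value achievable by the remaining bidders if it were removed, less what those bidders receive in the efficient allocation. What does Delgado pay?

Delgado pays $1.

Efficient allocation: Petrov→Lot E ($127), Quispe→Lot F ($155), Jensen→Lot B ($154), Kapoor→Lot A ($170), Delgado→Lot C ($149); total welfare W = $755.
Delgado receives Lot C at value $149, so the others get W − 149 = $606.
Without Delgado: best allocation of the remaining 4 bidders over all 5 lots is Petrov→Lot A ($134), Quispe→Lot F ($155), Jensen→Lot B ($154), Kapoor→Lot C ($164), total $607.
VCG payment = (others' best without Delgado) − (others' welfare with Delgado) = 607 − 606 = $1.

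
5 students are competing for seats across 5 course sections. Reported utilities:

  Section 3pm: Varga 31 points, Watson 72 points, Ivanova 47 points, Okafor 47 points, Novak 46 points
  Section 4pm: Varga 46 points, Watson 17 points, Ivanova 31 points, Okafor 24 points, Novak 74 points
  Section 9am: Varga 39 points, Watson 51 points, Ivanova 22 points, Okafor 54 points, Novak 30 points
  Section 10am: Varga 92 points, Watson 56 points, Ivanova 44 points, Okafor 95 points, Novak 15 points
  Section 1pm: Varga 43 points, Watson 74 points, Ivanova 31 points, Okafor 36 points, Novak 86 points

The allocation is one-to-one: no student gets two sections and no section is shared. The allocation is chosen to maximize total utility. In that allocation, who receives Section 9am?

Optimal: Varga→Section 10am (92 points), Watson→Section 1pm (74 points), Ivanova→Section 3pm (47 points), Okafor→Section 9am (54 points), Novak→Section 4pm (74 points) — total 92+74+47+54+74 = 341 points.
Next-best assignment: Varga→Section 10am, Watson→Section 3pm, Ivanova→Section 4pm, Okafor→Section 9am, Novak→Section 1pm = 335 points.
Swapping Varga↔Okafor (Varga→Section 9am 39 points, Okafor→Section 10am 95 points) loses 12.
Okafor's own top section is Section 10am (95 points), but forcing Okafor→Section 10am and reassigning the rest optimally gives only 329 points — worse by 12.

Okafor receives Section 9am.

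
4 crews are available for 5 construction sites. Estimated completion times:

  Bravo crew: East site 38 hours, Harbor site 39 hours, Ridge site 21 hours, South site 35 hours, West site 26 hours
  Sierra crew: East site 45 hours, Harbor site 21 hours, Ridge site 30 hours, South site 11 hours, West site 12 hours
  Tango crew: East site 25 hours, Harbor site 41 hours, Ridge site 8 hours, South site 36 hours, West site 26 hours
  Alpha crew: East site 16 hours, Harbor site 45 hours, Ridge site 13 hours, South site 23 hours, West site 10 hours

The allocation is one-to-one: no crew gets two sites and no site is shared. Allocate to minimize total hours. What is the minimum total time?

This is a one-to-one assignment (minimum-cost bipartite matching).
Optimal: Bravo crew→West site (26 hours), Sierra crew→South site (11 hours), Tango crew→Ridge site (8 hours), Alpha crew→East site (16 hours) — total 26+11+8+16 = 61 hours.
Column-greedy (each site in turn goes to its cheapest remaining crew) gives 80 hours, worse by 19.

Minimum total: 61 hours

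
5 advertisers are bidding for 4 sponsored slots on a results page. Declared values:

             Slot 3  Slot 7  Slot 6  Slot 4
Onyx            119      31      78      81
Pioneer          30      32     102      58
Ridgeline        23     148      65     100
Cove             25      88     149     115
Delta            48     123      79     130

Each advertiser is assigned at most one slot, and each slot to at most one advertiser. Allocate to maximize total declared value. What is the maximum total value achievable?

Optimal: Onyx→Slot 3 ($119), Ridgeline→Slot 7 ($148), Cove→Slot 6 ($149), Delta→Slot 4 ($130) — total 119+148+149+130 = $546.
Row-greedy (each advertiser in turn takes its best remaining slot) gives $484, worse by 62.
Next-best assignment: Onyx→Slot 3, Ridgeline→Slot 7, Pioneer→Slot 6, Delta→Slot 4 = $499.

Max total: $546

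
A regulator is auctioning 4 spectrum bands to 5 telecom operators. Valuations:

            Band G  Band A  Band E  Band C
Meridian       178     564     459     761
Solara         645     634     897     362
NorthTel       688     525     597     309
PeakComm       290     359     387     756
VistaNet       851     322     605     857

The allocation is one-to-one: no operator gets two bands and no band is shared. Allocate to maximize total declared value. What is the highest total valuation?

Max total: $3068M

Optimal: VistaNet→Band G ($851M), Meridian→Band A ($564M), Solara→Band E ($897M), PeakComm→Band C ($756M) — total 851+564+897+756 = $3068M.
Row-greedy (each operator in turn takes its best remaining band) gives $2705M, worse by 363.
Next-best assignment: VistaNet→Band G, NorthTel→Band A, Solara→Band E, Meridian→Band C = $3034M.
Swapping Meridian↔VistaNet (Meridian→Band G $178M, VistaNet→Band A $322M) loses 915.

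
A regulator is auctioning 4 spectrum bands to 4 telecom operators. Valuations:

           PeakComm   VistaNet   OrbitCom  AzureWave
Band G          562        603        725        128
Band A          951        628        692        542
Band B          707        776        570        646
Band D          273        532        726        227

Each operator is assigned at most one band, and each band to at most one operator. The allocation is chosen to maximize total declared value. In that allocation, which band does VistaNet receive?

VistaNet receives Band G.

Optimal: PeakComm→Band A ($951M), VistaNet→Band G ($603M), OrbitCom→Band D ($726M), AzureWave→Band B ($646M) — total 951+603+726+646 = $2926M.
Next-best assignment: PeakComm→Band A, VistaNet→Band D, OrbitCom→Band G, AzureWave→Band B = $2854M.
Swapping AzureWave↔VistaNet (AzureWave→Band G $128M, VistaNet→Band B $776M) loses 345.
Every other assignment is strictly worse.
VistaNet's own top band is Band B ($776M), but forcing VistaNet→Band B and reassigning the rest optimally gives only $2679M — worse by 247.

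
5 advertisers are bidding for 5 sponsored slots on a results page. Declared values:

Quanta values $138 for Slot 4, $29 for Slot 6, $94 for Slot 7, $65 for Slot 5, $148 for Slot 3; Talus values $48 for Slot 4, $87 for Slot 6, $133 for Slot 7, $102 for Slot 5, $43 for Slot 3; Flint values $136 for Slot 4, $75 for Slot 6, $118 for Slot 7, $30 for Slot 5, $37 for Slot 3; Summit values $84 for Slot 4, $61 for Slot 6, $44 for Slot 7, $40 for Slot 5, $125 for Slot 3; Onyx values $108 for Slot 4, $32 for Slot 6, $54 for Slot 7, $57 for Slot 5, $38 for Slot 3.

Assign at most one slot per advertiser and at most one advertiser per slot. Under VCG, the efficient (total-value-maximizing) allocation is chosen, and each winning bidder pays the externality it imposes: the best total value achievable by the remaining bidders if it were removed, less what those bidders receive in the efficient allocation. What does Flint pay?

Efficient allocation: Quanta→Slot 3 ($148), Talus→Slot 5 ($102), Flint→Slot 7 ($118), Summit→Slot 6 ($61), Onyx→Slot 4 ($108); total welfare W = $537.
Flint receives Slot 7 at value $118, so the others get W − 118 = $419.
Without Flint: best allocation of the remaining 4 bidders over all 5 slots is Quanta→Slot 4 ($138), Talus→Slot 7 ($133), Summit→Slot 3 ($125), Onyx→Slot 5 ($57), total $453.
VCG payment = (others' best without Flint) − (others' welfare with Flint) = 453 − 419 = $34.

Flint pays $34.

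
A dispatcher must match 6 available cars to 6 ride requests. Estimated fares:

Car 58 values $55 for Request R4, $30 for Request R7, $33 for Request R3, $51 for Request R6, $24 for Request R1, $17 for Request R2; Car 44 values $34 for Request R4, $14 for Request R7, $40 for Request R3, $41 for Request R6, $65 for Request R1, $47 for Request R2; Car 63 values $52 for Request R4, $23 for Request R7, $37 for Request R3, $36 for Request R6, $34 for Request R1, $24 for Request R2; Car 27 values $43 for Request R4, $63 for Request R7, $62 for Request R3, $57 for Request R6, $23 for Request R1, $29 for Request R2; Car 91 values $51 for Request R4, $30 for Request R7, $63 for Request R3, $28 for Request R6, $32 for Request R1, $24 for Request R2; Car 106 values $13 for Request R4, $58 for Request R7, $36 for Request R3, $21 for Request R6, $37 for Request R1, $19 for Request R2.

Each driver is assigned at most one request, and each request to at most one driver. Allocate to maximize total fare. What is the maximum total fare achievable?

Optimal: Car 58→Request R4 ($55), Car 44→Request R1 ($65), Car 63→Request R2 ($24), Car 27→Request R6 ($57), Car 91→Request R3 ($63), Car 106→Request R7 ($58) — total 55+65+24+57+63+58 = $322.
Max-entry greedy (repeatedly take the single best remaining cell) gives $301, worse by 21.
Checked against all permutations: $322 is optimal.

Max total: $322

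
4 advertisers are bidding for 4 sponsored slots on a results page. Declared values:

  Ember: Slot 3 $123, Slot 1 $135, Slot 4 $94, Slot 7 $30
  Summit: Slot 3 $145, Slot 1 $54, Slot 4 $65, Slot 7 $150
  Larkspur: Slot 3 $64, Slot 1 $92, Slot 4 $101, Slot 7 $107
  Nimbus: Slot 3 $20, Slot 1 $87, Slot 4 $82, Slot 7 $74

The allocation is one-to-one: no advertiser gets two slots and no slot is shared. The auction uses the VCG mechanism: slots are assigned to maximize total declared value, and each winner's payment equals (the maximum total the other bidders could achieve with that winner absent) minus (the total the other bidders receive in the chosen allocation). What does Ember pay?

Efficient allocation: Ember→Slot 1 ($135), Summit→Slot 3 ($145), Larkspur→Slot 7 ($107), Nimbus→Slot 4 ($82); total welfare W = $469.
Ember receives Slot 1 at value $135, so the others get W − 135 = $334.
Without Ember: best allocation of the remaining 3 bidders over all 4 slots is Summit→Slot 3 ($145), Larkspur→Slot 7 ($107), Nimbus→Slot 1 ($87), total $339.
VCG payment = (others' best without Ember) − (others' welfare with Ember) = 339 − 334 = $5.

Ember pays $5.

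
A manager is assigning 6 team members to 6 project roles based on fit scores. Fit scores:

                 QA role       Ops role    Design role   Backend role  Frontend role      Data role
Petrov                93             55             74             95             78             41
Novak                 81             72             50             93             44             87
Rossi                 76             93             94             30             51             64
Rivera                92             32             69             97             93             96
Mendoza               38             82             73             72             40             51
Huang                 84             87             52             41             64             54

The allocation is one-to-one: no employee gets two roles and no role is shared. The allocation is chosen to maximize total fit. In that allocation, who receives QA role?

Optimal: Petrov→Backend role (95 pts), Novak→Data role (87 pts), Rossi→Design role (94 pts), Rivera→Frontend role (93 pts), Mendoza→Ops role (82 pts), Huang→QA role (84 pts) — total 95+87+94+93+82+84 = 535 pts.
Column-greedy (each role in turn goes to its best remaining employee) gives 507 pts, worse by 28.
Next-best assignment: Petrov→Frontend role, Novak→Backend role, Rossi→Design role, Rivera→Data role, Mendoza→Ops role, Huang→QA role = 527 pts.
Swapping Huang↔Petrov (Huang→Backend role 41 pts, Petrov→QA role 93 pts) loses 45.
Every other assignment is strictly worse.
Huang's own top role is Ops role (87 pts), but forcing Huang→Ops role and reassigning the rest optimally gives only 526 pts — worse by 9.

Huang receives QA role.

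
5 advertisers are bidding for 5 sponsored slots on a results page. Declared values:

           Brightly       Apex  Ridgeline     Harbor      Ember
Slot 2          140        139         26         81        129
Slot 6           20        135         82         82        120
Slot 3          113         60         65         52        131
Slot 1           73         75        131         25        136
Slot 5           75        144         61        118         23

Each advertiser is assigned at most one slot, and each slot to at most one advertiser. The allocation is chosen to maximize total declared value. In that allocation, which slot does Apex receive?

Apex receives Slot 6.

Optimal: Brightly→Slot 2 ($140), Apex→Slot 6 ($135), Ridgeline→Slot 1 ($131), Harbor→Slot 5 ($118), Ember→Slot 3 ($131) — total 140+135+131+118+131 = $655.
Row-greedy (each advertiser in turn takes its best remaining slot) gives $628, worse by 27.
Next-best assignment: Brightly→Slot 2, Apex→Slot 5, Ridgeline→Slot 1, Harbor→Slot 6, Ember→Slot 3 = $628.
Every other assignment is strictly worse.
Apex's own top slot is Slot 5 ($144), but forcing Apex→Slot 5 and reassigning the rest optimally gives only $628 — worse by 27.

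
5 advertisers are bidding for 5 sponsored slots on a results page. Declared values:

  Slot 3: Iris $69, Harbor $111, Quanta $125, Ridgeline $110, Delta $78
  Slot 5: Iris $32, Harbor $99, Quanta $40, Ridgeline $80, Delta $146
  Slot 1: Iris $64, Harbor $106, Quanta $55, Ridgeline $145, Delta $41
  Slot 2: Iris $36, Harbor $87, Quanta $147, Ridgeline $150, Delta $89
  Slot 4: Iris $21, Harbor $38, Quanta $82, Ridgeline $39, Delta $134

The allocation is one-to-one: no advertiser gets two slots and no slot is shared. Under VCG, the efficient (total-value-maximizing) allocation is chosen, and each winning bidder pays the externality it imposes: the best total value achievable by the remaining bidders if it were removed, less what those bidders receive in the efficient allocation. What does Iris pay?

Efficient allocation: Iris→Slot 3 ($69), Harbor→Slot 5 ($99), Quanta→Slot 2 ($147), Ridgeline→Slot 1 ($145), Delta→Slot 4 ($134); total welfare W = $594.
Iris receives Slot 3 at value $69, so the others get W − 69 = $525.
Without Iris: best allocation of the remaining 4 bidders over all 5 slots is Harbor→Slot 3 ($111), Quanta→Slot 2 ($147), Ridgeline→Slot 1 ($145), Delta→Slot 5 ($146), total $549.
VCG payment = (others' best without Iris) − (others' welfare with Iris) = 549 − 525 = $24.

Iris pays $24.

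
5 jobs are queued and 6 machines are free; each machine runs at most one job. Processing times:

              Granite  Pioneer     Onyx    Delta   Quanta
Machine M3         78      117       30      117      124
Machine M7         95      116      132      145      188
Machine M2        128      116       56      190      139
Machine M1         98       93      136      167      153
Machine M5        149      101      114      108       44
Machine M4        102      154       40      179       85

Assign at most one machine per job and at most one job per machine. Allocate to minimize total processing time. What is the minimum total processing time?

Min total: 389 min

This is a one-to-one assignment (minimum-cost bipartite matching).
Optimal: Granite→Machine M7 (95 min), Pioneer→Machine M1 (93 min), Onyx→Machine M4 (40 min), Delta→Machine M3 (117 min), Quanta→Machine M5 (44 min) — total 95+93+40+117+44 = 389 min.
Row-greedy (each job in turn takes its cheapest remaining machine) gives 458 min, worse by 69.
Swapping Onyx↔Quanta (Onyx→Machine M5 114 min, Quanta→Machine M4 85 min) adds 115.
No other one-to-one assignment undercuts 389 min.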